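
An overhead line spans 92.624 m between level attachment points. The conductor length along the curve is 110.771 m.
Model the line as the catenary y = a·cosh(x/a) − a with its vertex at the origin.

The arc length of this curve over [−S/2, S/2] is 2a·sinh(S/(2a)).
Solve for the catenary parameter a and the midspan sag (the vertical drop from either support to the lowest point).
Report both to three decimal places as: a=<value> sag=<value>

seed: a₀ = √(S³/(24(L−S))) = √(92.624³/(24·18.147)) = 42.714690
iter 1: u=1.084217  f(a)=+1.097e+00  f'(a)=-9.539e-01  a ← 42.714690 − (+1.097e+00/-9.539e-01) = 43.864721
iter 2: u=1.055792  f(a)=+4.586e-02  f'(a)=-8.756e-01  a ← 43.864721 − (+4.586e-02/-8.756e-01) = 43.917099
iter 3: u=1.054532  f(a)=+8.791e-05  f'(a)=-8.722e-01  a ← 43.917099 − (+8.791e-05/-8.722e-01) = 43.917199
iter 4: u=1.054530  f(a)=+3.244e-10  f'(a)=-8.722e-01  a ← 43.917199 − (+3.244e-10/-8.722e-01) = 43.917199
iter 5: u=1.054530  f(a)=+0.000e+00  f'(a)=-8.722e-01  a ← 43.917199 − (+0.000e+00/-8.722e-01) = 43.917199
converged: |Δa| < 1e-12 after 5 iterations
sag = a·(cosh(S/(2a)) − 1) = 43.917199·(cosh(1.054530) − 1) = 26.767127
T_max/T_min = cosh(S/(2a)) = 1.609491

a=43.917 sag=26.767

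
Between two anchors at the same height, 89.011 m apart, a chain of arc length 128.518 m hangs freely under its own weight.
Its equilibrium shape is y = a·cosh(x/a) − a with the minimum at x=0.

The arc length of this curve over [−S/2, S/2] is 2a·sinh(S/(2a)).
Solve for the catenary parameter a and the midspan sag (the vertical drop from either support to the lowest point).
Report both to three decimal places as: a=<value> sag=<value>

a=28.930 sag=41.541

seed: a₀ = √(S³/(24(L−S))) = √(89.011³/(24·39.507)) = 27.272370
iter 1: u=1.631890  f(a)=+5.607e+00  f'(a)=-3.746e+00  a ← 27.272370 − (+5.607e+00/-3.746e+00) = 28.769127
iter 2: u=1.546988  f(a)=+4.947e-01  f'(a)=-3.112e+00  a ← 28.769127 − (+4.947e-01/-3.112e+00) = 28.928099
iter 3: u=1.538487  f(a)=+4.673e-03  f'(a)=-3.053e+00  a ← 28.928099 − (+4.673e-03/-3.053e+00) = 28.929630
iter 4: u=1.538405  f(a)=+4.258e-07  f'(a)=-3.052e+00  a ← 28.929630 − (+4.258e-07/-3.052e+00) = 28.929630
iter 5: u=1.538405  f(a)=-2.842e-14  f'(a)=-3.052e+00  a ← 28.929630 − (-2.842e-14/-3.052e+00) = 28.929630
converged: |Δa| < 1e-12 after 5 iterations
sag = a·(cosh(S/(2a)) − 1) = 28.929630·(cosh(1.538405) − 1) = 41.541233
T_max/T_min = cosh(S/(2a)) = 2.435941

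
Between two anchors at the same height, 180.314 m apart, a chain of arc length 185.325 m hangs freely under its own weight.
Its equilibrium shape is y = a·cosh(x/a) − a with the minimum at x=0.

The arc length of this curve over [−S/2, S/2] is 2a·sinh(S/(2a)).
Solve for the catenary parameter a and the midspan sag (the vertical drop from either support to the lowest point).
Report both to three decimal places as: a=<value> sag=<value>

seed: a₀ = √(S³/(24(L−S))) = √(180.314³/(24·5.011)) = 220.788449
iter 1: u=0.408341  f(a)=+4.194e-02  f'(a)=-4.615e-02  a ← 220.788449 − (+4.194e-02/-4.615e-02) = 221.697238
iter 2: u=0.406667  f(a)=+2.604e-04  f'(a)=-4.558e-02  a ← 221.697238 − (+2.604e-04/-4.558e-02) = 221.702950
iter 3: u=0.406657  f(a)=+1.017e-08  f'(a)=-4.558e-02  a ← 221.702950 − (+1.017e-08/-4.558e-02) = 221.702951
iter 4: u=0.406657  f(a)=+2.842e-14  f'(a)=-4.558e-02  a ← 221.702951 − (+2.842e-14/-4.558e-02) = 221.702951
converged: |Δa| < 1e-12 after 4 iterations
sag = a·(cosh(S/(2a)) − 1) = 221.702951·(cosh(0.406657) − 1) = 18.585495
T_max/T_min = cosh(S/(2a)) = 1.083831

a=221.703 sag=18.585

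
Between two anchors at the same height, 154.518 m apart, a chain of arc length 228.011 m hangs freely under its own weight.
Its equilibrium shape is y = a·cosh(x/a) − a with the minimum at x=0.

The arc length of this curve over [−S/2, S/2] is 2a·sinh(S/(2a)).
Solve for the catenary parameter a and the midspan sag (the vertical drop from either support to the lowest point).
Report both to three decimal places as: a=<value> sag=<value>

a=48.695 sag=75.275

seed: a₀ = √(S³/(24(L−S))) = √(154.518³/(24·73.493)) = 45.734086
iter 1: u=1.689309  f(a)=+1.123e+01  f'(a)=-4.230e+00  a ← 45.734086 − (+1.123e+01/-4.230e+00) = 48.388680
iter 2: u=1.596634  f(a)=+1.052e+00  f'(a)=-3.471e+00  a ← 48.388680 − (+1.052e+00/-3.471e+00) = 48.691690
iter 3: u=1.586698  f(a)=+1.134e-02  f'(a)=-3.397e+00  a ← 48.691690 − (+1.134e-02/-3.397e+00) = 48.695028
iter 4: u=1.586589  f(a)=+1.348e-06  f'(a)=-3.396e+00  a ← 48.695028 − (+1.348e-06/-3.396e+00) = 48.695028
iter 5: u=1.586589  f(a)=+2.842e-14  f'(a)=-3.396e+00  a ← 48.695028 − (+2.842e-14/-3.396e+00) = 48.695028
converged: |Δa| < 1e-12 after 5 iterations
sag = a·(cosh(S/(2a)) − 1) = 48.695028·(cosh(1.586589) − 1) = 75.274564
T_max/T_min = cosh(S/(2a)) = 2.545837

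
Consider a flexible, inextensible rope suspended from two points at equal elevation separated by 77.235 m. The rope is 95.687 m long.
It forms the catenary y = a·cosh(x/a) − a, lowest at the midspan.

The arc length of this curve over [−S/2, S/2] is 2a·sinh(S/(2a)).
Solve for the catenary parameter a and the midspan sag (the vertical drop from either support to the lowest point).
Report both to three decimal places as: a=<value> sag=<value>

a=33.352 sag=24.969

seed: a₀ = √(S³/(24(L−S))) = √(77.235³/(24·18.452)) = 32.254765
iter 1: u=1.197265  f(a)=+1.369e+00  f'(a)=-1.317e+00  a ← 32.254765 − (+1.369e+00/-1.317e+00) = 33.294082
iter 2: u=1.159891  f(a)=+6.893e-02  f'(a)=-1.187e+00  a ← 33.294082 − (+6.893e-02/-1.187e+00) = 33.352146
iter 3: u=1.157872  f(a)=+1.954e-04  f'(a)=-1.180e+00  a ← 33.352146 − (+1.954e-04/-1.180e+00) = 33.352311
iter 4: u=1.157866  f(a)=+1.580e-09  f'(a)=-1.180e+00  a ← 33.352311 − (+1.580e-09/-1.180e+00) = 33.352311
iter 5: u=1.157866  f(a)=-2.842e-14  f'(a)=-1.180e+00  a ← 33.352311 − (-2.842e-14/-1.180e+00) = 33.352311
converged: |Δa| < 1e-12 after 5 iterations
sag = a·(cosh(S/(2a)) − 1) = 33.352311·(cosh(1.157866) − 1) = 24.969016
T_max/T_min = cosh(S/(2a)) = 1.748644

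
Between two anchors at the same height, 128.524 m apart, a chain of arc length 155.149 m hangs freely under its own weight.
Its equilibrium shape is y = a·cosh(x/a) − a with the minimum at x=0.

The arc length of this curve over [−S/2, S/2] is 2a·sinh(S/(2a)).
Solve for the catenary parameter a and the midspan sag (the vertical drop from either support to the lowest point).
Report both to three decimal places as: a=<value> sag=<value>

seed: a₀ = √(S³/(24(L−S))) = √(128.524³/(24·26.625)) = 57.640259
iter 1: u=1.114880  f(a)=+1.705e+00  f'(a)=-1.044e+00  a ← 57.640259 − (+1.705e+00/-1.044e+00) = 59.273124
iter 2: u=1.084168  f(a)=+7.511e-02  f'(a)=-9.537e-01  a ← 59.273124 − (+7.511e-02/-9.537e-01) = 59.351883
iter 3: u=1.082729  f(a)=+1.608e-04  f'(a)=-9.496e-01  a ← 59.351883 − (+1.608e-04/-9.496e-01) = 59.352052
iter 4: u=1.082726  f(a)=+7.398e-10  f'(a)=-9.496e-01  a ← 59.352052 − (+7.398e-10/-9.496e-01) = 59.352052
iter 5: u=1.082726  f(a)=-2.842e-14  f'(a)=-9.496e-01  a ← 59.352052 − (-2.842e-14/-9.496e-01) = 59.352052
converged: |Δa| < 1e-12 after 5 iterations
sag = a·(cosh(S/(2a)) − 1) = 59.352052·(cosh(1.082726) − 1) = 38.323273
T_max/T_min = cosh(S/(2a)) = 1.645694

a=59.352 sag=38.323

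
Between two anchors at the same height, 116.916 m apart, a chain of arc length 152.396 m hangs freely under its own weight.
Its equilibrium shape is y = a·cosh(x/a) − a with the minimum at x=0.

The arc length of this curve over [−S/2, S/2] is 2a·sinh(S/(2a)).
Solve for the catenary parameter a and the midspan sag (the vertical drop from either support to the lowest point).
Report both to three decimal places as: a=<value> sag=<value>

seed: a₀ = √(S³/(24(L−S))) = √(116.916³/(24·35.480)) = 43.322499
iter 1: u=1.349368  f(a)=+3.374e+00  f'(a)=-1.956e+00  a ← 43.322499 − (+3.374e+00/-1.956e+00) = 45.047088
iter 2: u=1.297709  f(a)=+2.119e-01  f'(a)=-1.718e+00  a ← 45.047088 − (+2.119e-01/-1.718e+00) = 45.170472
iter 3: u=1.294164  f(a)=+9.601e-04  f'(a)=-1.702e+00  a ← 45.170472 − (+9.601e-04/-1.702e+00) = 45.171036
iter 4: u=1.294148  f(a)=+1.990e-08  f'(a)=-1.702e+00  a ← 45.171036 − (+1.990e-08/-1.702e+00) = 45.171036
iter 5: u=1.294148  f(a)=+0.000e+00  f'(a)=-1.702e+00  a ← 45.171036 − (+0.000e+00/-1.702e+00) = 45.171036
converged: |Δa| < 1e-12 after 5 iterations
sag = a·(cosh(S/(2a)) − 1) = 45.171036·(cosh(1.294148) − 1) = 43.409762
T_max/T_min = cosh(S/(2a)) = 1.961009

a=45.171 sag=43.410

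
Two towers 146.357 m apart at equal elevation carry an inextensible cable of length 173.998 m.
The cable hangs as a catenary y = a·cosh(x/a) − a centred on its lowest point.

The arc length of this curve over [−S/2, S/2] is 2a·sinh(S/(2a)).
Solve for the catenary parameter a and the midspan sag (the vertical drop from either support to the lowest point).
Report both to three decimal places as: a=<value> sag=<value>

a=70.613 sag=41.436

seed: a₀ = √(S³/(24(L−S))) = √(146.357³/(24·27.641)) = 68.744467
iter 1: u=1.064500  f(a)=+1.609e+00  f'(a)=-8.991e-01  a ← 68.744467 − (+1.609e+00/-8.991e-01) = 70.534130
iter 2: u=1.037491  f(a)=+6.497e-02  f'(a)=-8.278e-01  a ← 70.534130 − (+6.497e-02/-8.278e-01) = 70.612622
iter 3: u=1.036337  f(a)=+1.158e-04  f'(a)=-8.248e-01  a ← 70.612622 − (+1.158e-04/-8.248e-01) = 70.612763
iter 4: u=1.036335  f(a)=+3.696e-10  f'(a)=-8.248e-01  a ← 70.612763 − (+3.696e-10/-8.248e-01) = 70.612763
iter 5: u=1.036335  f(a)=+0.000e+00  f'(a)=-8.248e-01  a ← 70.612763 − (+0.000e+00/-8.248e-01) = 70.612763
converged: |Δa| < 1e-12 after 5 iterations
sag = a·(cosh(S/(2a)) − 1) = 70.612763·(cosh(1.036335) − 1) = 41.436281
T_max/T_min = cosh(S/(2a)) = 1.586810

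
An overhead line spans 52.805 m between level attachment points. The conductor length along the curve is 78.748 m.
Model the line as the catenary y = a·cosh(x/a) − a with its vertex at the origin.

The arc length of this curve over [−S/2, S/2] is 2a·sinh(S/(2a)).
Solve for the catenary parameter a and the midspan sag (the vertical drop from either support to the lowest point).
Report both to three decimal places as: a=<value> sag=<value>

a=16.403 sag=26.251

seed: a₀ = √(S³/(24(L−S))) = √(52.805³/(24·25.943)) = 15.377894
iter 1: u=1.716913  f(a)=+4.103e+00  f'(a)=-4.479e+00  a ← 15.377894 − (+4.103e+00/-4.479e+00) = 16.293972
iter 2: u=1.620384  f(a)=+3.953e-01  f'(a)=-3.654e+00  a ← 16.293972 − (+3.953e-01/-3.654e+00) = 16.402131
iter 3: u=1.609699  f(a)=+4.530e-03  f'(a)=-3.571e+00  a ← 16.402131 − (+4.530e-03/-3.571e+00) = 16.403400
iter 4: u=1.609575  f(a)=+6.103e-07  f'(a)=-3.570e+00  a ← 16.403400 − (+6.103e-07/-3.570e+00) = 16.403400
iter 5: u=1.609575  f(a)=+1.421e-14  f'(a)=-3.570e+00  a ← 16.403400 − (+1.421e-14/-3.570e+00) = 16.403400
converged: |Δa| < 1e-12 after 5 iterations
sag = a·(cosh(S/(2a)) − 1) = 16.403400·(cosh(1.609575) − 1) = 26.250831
T_max/T_min = cosh(S/(2a)) = 2.600329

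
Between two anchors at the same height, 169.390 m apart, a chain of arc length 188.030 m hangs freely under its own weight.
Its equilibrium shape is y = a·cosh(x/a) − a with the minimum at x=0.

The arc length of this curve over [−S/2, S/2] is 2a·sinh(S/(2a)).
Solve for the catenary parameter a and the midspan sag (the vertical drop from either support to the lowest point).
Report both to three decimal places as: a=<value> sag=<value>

a=105.911 sag=35.708

seed: a₀ = √(S³/(24(L−S))) = √(169.390³/(24·18.640)) = 104.232481
iter 1: u=0.812559  f(a)=+6.251e-01  f'(a)=-3.818e-01  a ← 104.232481 − (+6.251e-01/-3.818e-01) = 105.869598
iter 2: u=0.799994  f(a)=+1.503e-02  f'(a)=-3.637e-01  a ← 105.869598 − (+1.503e-02/-3.637e-01) = 105.910932
iter 3: u=0.799681  f(a)=+9.167e-06  f'(a)=-3.632e-01  a ← 105.910932 − (+9.167e-06/-3.632e-01) = 105.910957
iter 4: u=0.799681  f(a)=+3.411e-12  f'(a)=-3.632e-01  a ← 105.910957 − (+3.411e-12/-3.632e-01) = 105.910957
converged: |Δa| < 1e-12 after 4 iterations
sag = a·(cosh(S/(2a)) − 1) = 105.910957·(cosh(0.799681) − 1) = 35.708078
T_max/T_min = cosh(S/(2a)) = 1.337152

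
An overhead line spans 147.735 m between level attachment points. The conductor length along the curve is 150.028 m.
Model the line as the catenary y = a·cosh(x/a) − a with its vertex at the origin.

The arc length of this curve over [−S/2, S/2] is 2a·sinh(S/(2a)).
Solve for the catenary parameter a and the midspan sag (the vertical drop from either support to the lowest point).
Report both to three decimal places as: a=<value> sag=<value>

a=242.618 sag=11.332

seed: a₀ = √(S³/(24(L−S))) = √(147.735³/(24·2.293)) = 242.056889
iter 1: u=0.305166  f(a)=+1.070e-02  f'(a)=-1.912e-02  a ← 242.056889 − (+1.070e-02/-1.912e-02) = 242.616457
iter 2: u=0.304462  f(a)=+3.722e-05  f'(a)=-1.899e-02  a ← 242.616457 − (+3.722e-05/-1.899e-02) = 242.618417
iter 3: u=0.304460  f(a)=+4.538e-10  f'(a)=-1.899e-02  a ← 242.618417 − (+4.538e-10/-1.899e-02) = 242.618417
iter 4: u=0.304460  f(a)=+0.000e+00  f'(a)=-1.899e-02  a ← 242.618417 − (+0.000e+00/-1.899e-02) = 242.618417
converged: |Δa| < 1e-12 after 4 iterations
sag = a·(cosh(S/(2a)) − 1) = 242.618417·(cosh(0.304460) − 1) = 11.331965
T_max/T_min = cosh(S/(2a)) = 1.046707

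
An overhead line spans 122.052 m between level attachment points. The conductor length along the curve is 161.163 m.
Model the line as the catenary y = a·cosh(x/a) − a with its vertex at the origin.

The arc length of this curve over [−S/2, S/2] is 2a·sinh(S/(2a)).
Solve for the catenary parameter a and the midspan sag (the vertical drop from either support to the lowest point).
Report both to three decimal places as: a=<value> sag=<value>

seed: a₀ = √(S³/(24(L−S))) = √(122.052³/(24·39.111)) = 44.011105
iter 1: u=1.386605  f(a)=+3.937e+00  f'(a)=-2.143e+00  a ← 44.011105 − (+3.937e+00/-2.143e+00) = 45.847787
iter 2: u=1.331057  f(a)=+2.598e-01  f'(a)=-1.869e+00  a ← 45.847787 − (+2.598e-01/-1.869e+00) = 45.986821
iter 3: u=1.327032  f(a)=+1.309e-03  f'(a)=-1.850e+00  a ← 45.986821 − (+1.309e-03/-1.850e+00) = 45.987528
iter 4: u=1.327012  f(a)=+3.359e-08  f'(a)=-1.850e+00  a ← 45.987528 − (+3.359e-08/-1.850e+00) = 45.987528
iter 5: u=1.327012  f(a)=-2.842e-14  f'(a)=-1.850e+00  a ← 45.987528 − (-2.842e-14/-1.850e+00) = 45.987528
converged: |Δa| < 1e-12 after 5 iterations
sag = a·(cosh(S/(2a)) − 1) = 45.987528·(cosh(1.327012) − 1) = 46.793024
T_max/T_min = cosh(S/(2a)) = 2.017516

a=45.988 sag=46.793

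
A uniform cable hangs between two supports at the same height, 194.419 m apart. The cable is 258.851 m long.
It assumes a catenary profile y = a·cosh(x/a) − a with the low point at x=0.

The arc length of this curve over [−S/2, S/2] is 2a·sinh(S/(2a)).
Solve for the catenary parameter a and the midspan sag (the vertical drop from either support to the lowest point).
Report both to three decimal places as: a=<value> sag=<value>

a=72.132 sag=76.037

seed: a₀ = √(S³/(24(L−S))) = √(194.419³/(24·64.432)) = 68.936881
iter 1: u=1.410123  f(a)=+6.718e+00  f'(a)=-2.268e+00  a ← 68.936881 − (+6.718e+00/-2.268e+00) = 71.898355
iter 2: u=1.352041  f(a)=+4.571e-01  f'(a)=-1.969e+00  a ← 71.898355 − (+4.571e-01/-1.969e+00) = 72.130495
iter 3: u=1.347689  f(a)=+2.459e-03  f'(a)=-1.948e+00  a ← 72.130495 − (+2.459e-03/-1.948e+00) = 72.131757
iter 4: u=1.347666  f(a)=+7.197e-08  f'(a)=-1.948e+00  a ← 72.131757 − (+7.197e-08/-1.948e+00) = 72.131757
iter 5: u=1.347666  f(a)=+5.684e-14  f'(a)=-1.948e+00  a ← 72.131757 − (+5.684e-14/-1.948e+00) = 72.131757
converged: |Δa| < 1e-12 after 5 iterations
sag = a·(cosh(S/(2a)) − 1) = 72.131757·(cosh(1.347666) − 1) = 76.036898
T_max/T_min = cosh(S/(2a)) = 2.054139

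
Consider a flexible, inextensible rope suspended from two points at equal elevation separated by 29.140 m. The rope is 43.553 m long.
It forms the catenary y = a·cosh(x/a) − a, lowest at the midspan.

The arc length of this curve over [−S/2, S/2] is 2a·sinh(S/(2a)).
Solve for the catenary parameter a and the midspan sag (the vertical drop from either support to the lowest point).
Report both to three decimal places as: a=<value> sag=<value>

seed: a₀ = √(S³/(24(L−S))) = √(29.140³/(24·14.413)) = 8.457685
iter 1: u=1.722694  f(a)=+2.296e+00  f'(a)=-4.533e+00  a ← 8.457685 − (+2.296e+00/-4.533e+00) = 8.964228
iter 2: u=1.625349  f(a)=+2.225e-01  f'(a)=-3.694e+00  a ← 8.964228 − (+2.225e-01/-3.694e+00) = 9.024454
iter 3: u=1.614502  f(a)=+2.583e-03  f'(a)=-3.608e+00  a ← 9.024454 − (+2.583e-03/-3.608e+00) = 9.025170
iter 4: u=1.614374  f(a)=+3.570e-07  f'(a)=-3.607e+00  a ← 9.025170 − (+3.570e-07/-3.607e+00) = 9.025170
iter 5: u=1.614374  f(a)=+0.000e+00  f'(a)=-3.607e+00  a ← 9.025170 − (+0.000e+00/-3.607e+00) = 9.025170
converged: |Δa| < 1e-12 after 5 iterations
sag = a·(cosh(S/(2a)) − 1) = 9.025170·(cosh(1.614374) − 1) = 14.547476
T_max/T_min = cosh(S/(2a)) = 2.611878

a=9.025 sag=14.547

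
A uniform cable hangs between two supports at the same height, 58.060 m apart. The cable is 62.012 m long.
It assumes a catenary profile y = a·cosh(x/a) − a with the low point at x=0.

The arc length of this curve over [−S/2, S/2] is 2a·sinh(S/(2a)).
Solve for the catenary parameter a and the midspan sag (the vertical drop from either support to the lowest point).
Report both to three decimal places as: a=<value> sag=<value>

seed: a₀ = √(S³/(24(L−S))) = √(58.060³/(24·3.952)) = 45.425682
iter 1: u=0.639066  f(a)=+8.149e-02  f'(a)=-1.812e-01  a ← 45.425682 − (+8.149e-02/-1.812e-01) = 45.875384
iter 2: u=0.632801  f(a)=+1.226e-03  f'(a)=-1.758e-01  a ← 45.875384 − (+1.226e-03/-1.758e-01) = 45.882358
iter 3: u=0.632705  f(a)=+2.869e-07  f'(a)=-1.757e-01  a ← 45.882358 − (+2.869e-07/-1.757e-01) = 45.882359
iter 4: u=0.632705  f(a)=+1.421e-14  f'(a)=-1.757e-01  a ← 45.882359 − (+1.421e-14/-1.757e-01) = 45.882359
converged: |Δa| < 1e-12 after 4 iterations
sag = a·(cosh(S/(2a)) − 1) = 45.882359·(cosh(0.632705) − 1) = 9.494196
T_max/T_min = cosh(S/(2a)) = 1.206925

a=45.882 sag=9.494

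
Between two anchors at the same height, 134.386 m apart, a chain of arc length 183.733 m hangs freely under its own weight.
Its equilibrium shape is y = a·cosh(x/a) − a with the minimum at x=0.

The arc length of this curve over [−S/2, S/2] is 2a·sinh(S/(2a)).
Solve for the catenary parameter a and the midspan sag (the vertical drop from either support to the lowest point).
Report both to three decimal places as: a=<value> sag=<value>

seed: a₀ = √(S³/(24(L−S))) = √(134.386³/(24·49.347)) = 45.268389
iter 1: u=1.484325  f(a)=+5.730e+00  f'(a)=-2.700e+00  a ← 45.268389 − (+5.730e+00/-2.700e+00) = 47.390743
iter 2: u=1.417851  f(a)=+4.276e-01  f'(a)=-2.311e+00  a ← 47.390743 − (+4.276e-01/-2.311e+00) = 47.575808
iter 3: u=1.412335  f(a)=+2.806e-03  f'(a)=-2.280e+00  a ← 47.575808 − (+2.806e-03/-2.280e+00) = 47.577038
iter 4: u=1.412299  f(a)=+1.226e-07  f'(a)=-2.280e+00  a ← 47.577038 − (+1.226e-07/-2.280e+00) = 47.577038
iter 5: u=1.412299  f(a)=+2.842e-14  f'(a)=-2.280e+00  a ← 47.577038 − (+2.842e-14/-2.280e+00) = 47.577038
converged: |Δa| < 1e-12 after 5 iterations
sag = a·(cosh(S/(2a)) − 1) = 47.577038·(cosh(1.412299) − 1) = 55.878403
T_max/T_min = cosh(S/(2a)) = 2.174483

a=47.577 sag=55.878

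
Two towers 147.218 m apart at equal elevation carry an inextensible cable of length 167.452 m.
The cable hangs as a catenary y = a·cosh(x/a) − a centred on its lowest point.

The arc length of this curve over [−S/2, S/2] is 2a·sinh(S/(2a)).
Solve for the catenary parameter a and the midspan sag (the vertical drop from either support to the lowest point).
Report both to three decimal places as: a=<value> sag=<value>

a=82.679 sag=34.990

seed: a₀ = √(S³/(24(L−S))) = √(147.218³/(24·20.234)) = 81.057812
iter 1: u=0.908105  f(a)=+8.509e-01  f'(a)=-5.417e-01  a ← 81.057812 − (+8.509e-01/-5.417e-01) = 82.628702
iter 2: u=0.890841  f(a)=+2.536e-02  f'(a)=-5.098e-01  a ← 82.628702 − (+2.536e-02/-5.098e-01) = 82.678456
iter 3: u=0.890304  f(a)=+2.407e-05  f'(a)=-5.088e-01  a ← 82.678456 − (+2.407e-05/-5.088e-01) = 82.678503
iter 4: u=0.890304  f(a)=+2.174e-11  f'(a)=-5.088e-01  a ← 82.678503 − (+2.174e-11/-5.088e-01) = 82.678503
converged: |Δa| < 1e-12 after 4 iterations
sag = a·(cosh(S/(2a)) − 1) = 82.678503·(cosh(0.890304) − 1) = 34.989581
T_max/T_min = cosh(S/(2a)) = 1.423200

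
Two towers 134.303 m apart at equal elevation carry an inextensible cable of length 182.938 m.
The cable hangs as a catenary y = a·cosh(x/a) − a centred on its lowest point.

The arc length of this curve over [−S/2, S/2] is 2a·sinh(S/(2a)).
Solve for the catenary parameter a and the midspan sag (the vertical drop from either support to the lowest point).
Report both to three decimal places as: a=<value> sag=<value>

seed: a₀ = √(S³/(24(L−S))) = √(134.303³/(24·48.635)) = 45.556305
iter 1: u=1.474033  f(a)=+5.565e+00  f'(a)=-2.637e+00  a ← 45.556305 − (+5.565e+00/-2.637e+00) = 47.667153
iter 2: u=1.408758  f(a)=+4.102e-01  f'(a)=-2.261e+00  a ← 47.667153 − (+4.102e-01/-2.261e+00) = 47.848572
iter 3: u=1.403417  f(a)=+2.620e-03  f'(a)=-2.232e+00  a ← 47.848572 − (+2.620e-03/-2.232e+00) = 47.849746
iter 4: u=1.403383  f(a)=+1.084e-07  f'(a)=-2.232e+00  a ← 47.849746 − (+1.084e-07/-2.232e+00) = 47.849746
iter 5: u=1.403383  f(a)=+2.842e-14  f'(a)=-2.232e+00  a ← 47.849746 − (+2.842e-14/-2.232e+00) = 47.849746
converged: |Δa| < 1e-12 after 5 iterations
sag = a·(cosh(S/(2a)) − 1) = 47.849746·(cosh(1.403383) − 1) = 55.379010
T_max/T_min = cosh(S/(2a)) = 2.157352

a=47.850 sag=55.379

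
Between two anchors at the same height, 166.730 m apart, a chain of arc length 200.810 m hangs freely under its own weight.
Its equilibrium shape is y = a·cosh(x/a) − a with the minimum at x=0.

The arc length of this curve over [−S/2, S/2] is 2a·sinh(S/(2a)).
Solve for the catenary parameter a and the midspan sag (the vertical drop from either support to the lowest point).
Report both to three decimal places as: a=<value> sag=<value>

a=77.485 sag=49.342

seed: a₀ = √(S³/(24(L−S))) = √(166.730³/(24·34.080)) = 75.277504
iter 1: u=1.107436  f(a)=+2.152e+00  f'(a)=-1.021e+00  a ← 75.277504 − (+2.152e+00/-1.021e+00) = 77.384155
iter 2: u=1.077288  f(a)=+9.364e-02  f'(a)=-9.343e-01  a ← 77.384155 − (+9.364e-02/-9.343e-01) = 77.484376
iter 3: u=1.075894  f(a)=+1.952e-04  f'(a)=-9.304e-01  a ← 77.484376 − (+1.952e-04/-9.304e-01) = 77.484586
iter 4: u=1.075891  f(a)=+8.518e-10  f'(a)=-9.304e-01  a ← 77.484586 − (+8.518e-10/-9.304e-01) = 77.484586
iter 5: u=1.075891  f(a)=-8.527e-14  f'(a)=-9.304e-01  a ← 77.484586 − (-8.527e-14/-9.304e-01) = 77.484586
converged: |Δa| < 1e-12 after 5 iterations
sag = a·(cosh(S/(2a)) − 1) = 77.484586·(cosh(1.075891) − 1) = 49.342166
T_max/T_min = cosh(S/(2a)) = 1.636800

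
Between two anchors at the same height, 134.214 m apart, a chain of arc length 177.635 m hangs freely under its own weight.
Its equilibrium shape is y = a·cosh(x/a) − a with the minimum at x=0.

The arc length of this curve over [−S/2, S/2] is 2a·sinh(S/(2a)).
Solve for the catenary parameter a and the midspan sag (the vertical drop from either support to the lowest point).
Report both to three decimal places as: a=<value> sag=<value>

seed: a₀ = √(S³/(24(L−S))) = √(134.214³/(24·43.421)) = 48.166068
iter 1: u=1.393242  f(a)=+4.414e+00  f'(a)=-2.178e+00  a ← 48.166068 − (+4.414e+00/-2.178e+00) = 50.192783
iter 2: u=1.336985  f(a)=+2.939e-01  f'(a)=-1.897e+00  a ← 50.192783 − (+2.939e-01/-1.897e+00) = 50.347729
iter 3: u=1.332870  f(a)=+1.508e-03  f'(a)=-1.877e+00  a ← 50.347729 − (+1.508e-03/-1.877e+00) = 50.348533
iter 4: u=1.332849  f(a)=+4.018e-08  f'(a)=-1.877e+00  a ← 50.348533 − (+4.018e-08/-1.877e+00) = 50.348533
iter 5: u=1.332849  f(a)=+0.000e+00  f'(a)=-1.877e+00  a ← 50.348533 − (+0.000e+00/-1.877e+00) = 50.348533
converged: |Δa| < 1e-12 after 5 iterations
sag = a·(cosh(S/(2a)) − 1) = 50.348533·(cosh(1.332849) − 1) = 51.747124
T_max/T_min = cosh(S/(2a)) = 2.027778

a=50.349 sag=51.747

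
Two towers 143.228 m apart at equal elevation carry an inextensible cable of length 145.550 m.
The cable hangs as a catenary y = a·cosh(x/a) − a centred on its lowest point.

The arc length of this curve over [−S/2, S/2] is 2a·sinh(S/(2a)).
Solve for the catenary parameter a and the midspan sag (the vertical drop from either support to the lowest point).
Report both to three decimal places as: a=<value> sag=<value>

seed: a₀ = √(S³/(24(L−S))) = √(143.228³/(24·2.322)) = 229.617594
iter 1: u=0.311884  f(a)=+1.132e-02  f'(a)=-2.042e-02  a ← 229.617594 − (+1.132e-02/-2.042e-02) = 230.171860
iter 2: u=0.311133  f(a)=+4.112e-05  f'(a)=-2.027e-02  a ← 230.171860 − (+4.112e-05/-2.027e-02) = 230.173888
iter 3: u=0.311130  f(a)=+5.469e-10  f'(a)=-2.027e-02  a ← 230.173888 − (+5.469e-10/-2.027e-02) = 230.173888
iter 4: u=0.311130  f(a)=-2.842e-14  f'(a)=-2.027e-02  a ← 230.173888 − (-2.842e-14/-2.027e-02) = 230.173888
converged: |Δa| < 1e-12 after 4 iterations
sag = a·(cosh(S/(2a)) − 1) = 230.173888·(cosh(0.311130) − 1) = 11.230792
T_max/T_min = cosh(S/(2a)) = 1.048793

a=230.174 sag=11.231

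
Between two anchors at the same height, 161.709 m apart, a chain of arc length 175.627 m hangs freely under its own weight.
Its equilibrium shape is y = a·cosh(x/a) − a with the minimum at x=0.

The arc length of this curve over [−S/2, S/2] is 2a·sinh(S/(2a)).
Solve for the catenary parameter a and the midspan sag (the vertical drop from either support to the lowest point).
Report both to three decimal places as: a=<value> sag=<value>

seed: a₀ = √(S³/(24(L−S))) = √(161.709³/(24·13.918)) = 112.514178
iter 1: u=0.718616  f(a)=+3.638e-01  f'(a)=-2.604e-01  a ← 112.514178 − (+3.638e-01/-2.604e-01) = 113.911260
iter 2: u=0.709803  f(a)=+6.887e-03  f'(a)=-2.506e-01  a ← 113.911260 − (+6.887e-03/-2.506e-01) = 113.938739
iter 3: u=0.709631  f(a)=+2.574e-06  f'(a)=-2.505e-01  a ← 113.938739 − (+2.574e-06/-2.505e-01) = 113.938750
iter 4: u=0.709631  f(a)=+3.695e-13  f'(a)=-2.505e-01  a ← 113.938750 − (+3.695e-13/-2.505e-01) = 113.938750
converged: |Δa| < 1e-12 after 4 iterations
sag = a·(cosh(S/(2a)) − 1) = 113.938750·(cosh(0.709631) − 1) = 29.912734
T_max/T_min = cosh(S/(2a)) = 1.262533

a=113.939 sag=29.913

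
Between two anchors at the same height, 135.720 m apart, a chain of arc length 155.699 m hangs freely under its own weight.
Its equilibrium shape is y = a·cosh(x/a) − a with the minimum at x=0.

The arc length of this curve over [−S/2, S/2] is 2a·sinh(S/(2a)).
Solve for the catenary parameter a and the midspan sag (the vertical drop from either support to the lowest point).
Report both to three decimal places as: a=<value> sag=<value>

a=73.749 sag=33.487

seed: a₀ = √(S³/(24(L−S))) = √(135.720³/(24·19.979)) = 72.205999
iter 1: u=0.939811  f(a)=+9.011e-01  f'(a)=-6.038e-01  a ← 72.205999 − (+9.011e-01/-6.038e-01) = 73.698300
iter 2: u=0.920781  f(a)=+2.869e-02  f'(a)=-5.659e-01  a ← 73.698300 − (+2.869e-02/-5.659e-01) = 73.749000
iter 3: u=0.920148  f(a)=+3.121e-05  f'(a)=-5.647e-01  a ← 73.749000 − (+3.121e-05/-5.647e-01) = 73.749055
iter 4: u=0.920147  f(a)=+3.701e-11  f'(a)=-5.647e-01  a ← 73.749055 − (+3.701e-11/-5.647e-01) = 73.749055
converged: |Δa| < 1e-12 after 4 iterations
sag = a·(cosh(S/(2a)) − 1) = 73.749055·(cosh(0.920147) − 1) = 33.486516
T_max/T_min = cosh(S/(2a)) = 1.454060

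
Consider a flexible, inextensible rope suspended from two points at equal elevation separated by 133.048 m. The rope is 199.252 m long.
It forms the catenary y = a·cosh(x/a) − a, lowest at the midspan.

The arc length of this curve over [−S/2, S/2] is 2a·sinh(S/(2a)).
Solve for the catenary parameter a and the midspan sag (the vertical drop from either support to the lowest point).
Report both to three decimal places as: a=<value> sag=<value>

seed: a₀ = √(S³/(24(L−S))) = √(133.048³/(24·66.204)) = 38.500360
iter 1: u=1.727880  f(a)=+1.062e+01  f'(a)=-4.582e+00  a ← 38.500360 − (+1.062e+01/-4.582e+00) = 40.817268
iter 2: u=1.629800  f(a)=+1.034e+00  f'(a)=-3.729e+00  a ← 40.817268 − (+1.034e+00/-3.729e+00) = 41.094474
iter 3: u=1.618806  f(a)=+1.214e-02  f'(a)=-3.642e+00  a ← 41.094474 − (+1.214e-02/-3.642e+00) = 41.097807
iter 4: u=1.618675  f(a)=+1.717e-06  f'(a)=-3.641e+00  a ← 41.097807 − (+1.717e-06/-3.641e+00) = 41.097807
iter 5: u=1.618675  f(a)=+5.684e-14  f'(a)=-3.641e+00  a ← 41.097807 − (+5.684e-14/-3.641e+00) = 41.097807
converged: |Δa| < 1e-12 after 5 iterations
sag = a·(cosh(S/(2a)) − 1) = 41.097807·(cosh(1.618675) − 1) = 66.672178
T_max/T_min = cosh(S/(2a)) = 2.622281

a=41.098 sag=66.672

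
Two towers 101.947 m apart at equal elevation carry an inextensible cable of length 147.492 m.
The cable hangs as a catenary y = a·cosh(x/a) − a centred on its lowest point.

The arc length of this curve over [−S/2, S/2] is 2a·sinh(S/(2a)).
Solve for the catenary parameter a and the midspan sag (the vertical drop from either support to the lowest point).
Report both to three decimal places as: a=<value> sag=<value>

a=33.037 sag=47.771

seed: a₀ = √(S³/(24(L−S))) = √(101.947³/(24·45.545)) = 31.134056
iter 1: u=1.637226  f(a)=+6.509e+00  f'(a)=-3.789e+00  a ← 31.134056 − (+6.509e+00/-3.789e+00) = 32.851872
iter 2: u=1.551616  f(a)=+5.775e-01  f'(a)=-3.144e+00  a ← 32.851872 − (+5.775e-01/-3.144e+00) = 33.035567
iter 3: u=1.542988  f(a)=+5.525e-03  f'(a)=-3.084e+00  a ← 33.035567 − (+5.525e-03/-3.084e+00) = 33.037359
iter 4: u=1.542905  f(a)=+5.162e-07  f'(a)=-3.083e+00  a ← 33.037359 − (+5.162e-07/-3.083e+00) = 33.037359
iter 5: u=1.542905  f(a)=-5.684e-14  f'(a)=-3.083e+00  a ← 33.037359 − (-5.684e-14/-3.083e+00) = 33.037359
converged: |Δa| < 1e-12 after 5 iterations
sag = a·(cosh(S/(2a)) − 1) = 33.037359·(cosh(1.542905) − 1) = 47.770683
T_max/T_min = cosh(S/(2a)) = 2.445959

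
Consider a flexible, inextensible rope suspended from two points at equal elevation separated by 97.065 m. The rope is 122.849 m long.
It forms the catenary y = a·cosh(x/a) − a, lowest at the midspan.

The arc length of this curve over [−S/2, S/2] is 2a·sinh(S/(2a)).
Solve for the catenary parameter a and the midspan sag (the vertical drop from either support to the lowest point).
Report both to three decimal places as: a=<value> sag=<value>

seed: a₀ = √(S³/(24(L−S))) = √(97.065³/(24·25.784)) = 38.442641
iter 1: u=1.262465  f(a)=+2.134e+00  f'(a)=-1.568e+00  a ← 38.442641 − (+2.134e+00/-1.568e+00) = 39.804121
iter 2: u=1.219283  f(a)=+1.186e-01  f'(a)=-1.398e+00  a ← 39.804121 − (+1.186e-01/-1.398e+00) = 39.888988
iter 3: u=1.216689  f(a)=+4.142e-04  f'(a)=-1.388e+00  a ← 39.888988 − (+4.142e-04/-1.388e+00) = 39.889286
iter 4: u=1.216680  f(a)=+5.088e-09  f'(a)=-1.388e+00  a ← 39.889286 − (+5.088e-09/-1.388e+00) = 39.889286
iter 5: u=1.216680  f(a)=+2.842e-14  f'(a)=-1.388e+00  a ← 39.889286 − (+2.842e-14/-1.388e+00) = 39.889286
converged: |Δa| < 1e-12 after 5 iterations
sag = a·(cosh(S/(2a)) − 1) = 39.889286·(cosh(1.216680) − 1) = 33.350897
T_max/T_min = cosh(S/(2a)) = 1.836087

a=39.889 sag=33.351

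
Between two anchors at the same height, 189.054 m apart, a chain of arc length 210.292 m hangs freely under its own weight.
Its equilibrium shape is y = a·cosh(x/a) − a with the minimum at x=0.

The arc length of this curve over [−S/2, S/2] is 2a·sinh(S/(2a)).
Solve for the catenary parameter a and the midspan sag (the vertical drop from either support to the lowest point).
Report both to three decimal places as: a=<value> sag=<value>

seed: a₀ = √(S³/(24(L−S))) = √(189.054³/(24·21.238)) = 115.137389
iter 1: u=0.820993  f(a)=+7.273e-01  f'(a)=-3.944e-01  a ← 115.137389 − (+7.273e-01/-3.944e-01) = 116.981631
iter 2: u=0.808050  f(a)=+1.784e-02  f'(a)=-3.753e-01  a ← 116.981631 − (+1.784e-02/-3.753e-01) = 117.029184
iter 3: u=0.807722  f(a)=+1.134e-05  f'(a)=-3.748e-01  a ← 117.029184 − (+1.134e-05/-3.748e-01) = 117.029214
iter 4: u=0.807721  f(a)=+4.604e-12  f'(a)=-3.748e-01  a ← 117.029214 − (+4.604e-12/-3.748e-01) = 117.029214
converged: |Δa| < 1e-12 after 4 iterations
sag = a·(cosh(S/(2a)) − 1) = 117.029214·(cosh(0.807721) − 1) = 40.296938
T_max/T_min = cosh(S/(2a)) = 1.344332

a=117.029 sag=40.297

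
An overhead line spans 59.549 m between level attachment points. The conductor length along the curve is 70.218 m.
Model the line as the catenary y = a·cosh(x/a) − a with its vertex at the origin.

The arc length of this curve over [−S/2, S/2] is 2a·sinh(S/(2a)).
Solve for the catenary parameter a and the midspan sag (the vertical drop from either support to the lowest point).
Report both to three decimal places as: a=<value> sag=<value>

a=29.459 sag=16.372

seed: a₀ = √(S³/(24(L−S))) = √(59.549³/(24·10.669)) = 28.717341
iter 1: u=1.036813  f(a)=+5.883e-01  f'(a)=-8.260e-01  a ← 28.717341 − (+5.883e-01/-8.260e-01) = 29.429592
iter 2: u=1.011720  f(a)=+2.260e-02  f'(a)=-7.637e-01  a ← 29.429592 − (+2.260e-02/-7.637e-01) = 29.459185
iter 3: u=1.010703  f(a)=+3.630e-05  f'(a)=-7.612e-01  a ← 29.459185 − (+3.630e-05/-7.612e-01) = 29.459233
iter 4: u=1.010702  f(a)=+9.396e-11  f'(a)=-7.612e-01  a ← 29.459233 − (+9.396e-11/-7.612e-01) = 29.459233
iter 5: u=1.010702  f(a)=-1.421e-14  f'(a)=-7.612e-01  a ← 29.459233 − (-1.421e-14/-7.612e-01) = 29.459233
converged: |Δa| < 1e-12 after 5 iterations
sag = a·(cosh(S/(2a)) − 1) = 29.459233·(cosh(1.010702) − 1) = 16.371851
T_max/T_min = cosh(S/(2a)) = 1.555746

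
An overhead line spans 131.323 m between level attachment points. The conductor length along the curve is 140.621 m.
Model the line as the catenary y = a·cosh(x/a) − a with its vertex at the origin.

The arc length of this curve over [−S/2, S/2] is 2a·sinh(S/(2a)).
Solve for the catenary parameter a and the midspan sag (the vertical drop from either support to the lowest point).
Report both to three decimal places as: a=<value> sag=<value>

seed: a₀ = √(S³/(24(L−S))) = √(131.323³/(24·9.298)) = 100.742054
iter 1: u=0.651778  f(a)=+1.995e-01  f'(a)=-1.926e-01  a ← 100.742054 − (+1.995e-01/-1.926e-01) = 101.778170
iter 2: u=0.645143  f(a)=+3.120e-03  f'(a)=-1.866e-01  a ← 101.778170 − (+3.120e-03/-1.866e-01) = 101.794891
iter 3: u=0.645037  f(a)=+7.897e-07  f'(a)=-1.865e-01  a ← 101.794891 − (+7.897e-07/-1.865e-01) = 101.794895
iter 4: u=0.645037  f(a)=+5.684e-14  f'(a)=-1.865e-01  a ← 101.794895 − (+5.684e-14/-1.865e-01) = 101.794895
converged: |Δa| < 1e-12 after 4 iterations
sag = a·(cosh(S/(2a)) − 1) = 101.794895·(cosh(0.645037) − 1) = 21.921584
T_max/T_min = cosh(S/(2a)) = 1.215351

a=101.795 sag=21.922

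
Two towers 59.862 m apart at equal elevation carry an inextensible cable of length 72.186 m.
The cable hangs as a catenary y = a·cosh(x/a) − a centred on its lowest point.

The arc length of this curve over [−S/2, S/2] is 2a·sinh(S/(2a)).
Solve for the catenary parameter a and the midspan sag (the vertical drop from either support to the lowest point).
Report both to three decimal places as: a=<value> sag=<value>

a=27.726 sag=17.787

seed: a₀ = √(S³/(24(L−S))) = √(59.862³/(24·12.324)) = 26.930559
iter 1: u=1.111414  f(a)=+7.839e-01  f'(a)=-1.033e+00  a ← 26.930559 − (+7.839e-01/-1.033e+00) = 27.689152
iter 2: u=1.080965  f(a)=+3.434e-02  f'(a)=-9.447e-01  a ← 27.689152 − (+3.434e-02/-9.447e-01) = 27.725508
iter 3: u=1.079547  f(a)=+7.260e-05  f'(a)=-9.407e-01  a ← 27.725508 − (+7.260e-05/-9.407e-01) = 27.725585
iter 4: u=1.079544  f(a)=+3.260e-10  f'(a)=-9.407e-01  a ← 27.725585 − (+3.260e-10/-9.407e-01) = 27.725585
iter 5: u=1.079544  f(a)=+0.000e+00  f'(a)=-9.407e-01  a ← 27.725585 − (+0.000e+00/-9.407e-01) = 27.725585
converged: |Δa| < 1e-12 after 5 iterations
sag = a·(cosh(S/(2a)) − 1) = 27.725585·(cosh(1.079544) − 1) = 17.787190
T_max/T_min = cosh(S/(2a)) = 1.641544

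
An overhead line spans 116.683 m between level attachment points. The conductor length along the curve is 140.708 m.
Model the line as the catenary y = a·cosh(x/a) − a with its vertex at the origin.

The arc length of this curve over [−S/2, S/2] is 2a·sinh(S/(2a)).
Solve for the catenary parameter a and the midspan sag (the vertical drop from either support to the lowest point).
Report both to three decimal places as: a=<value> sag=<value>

seed: a₀ = √(S³/(24(L−S))) = √(116.683³/(24·24.025)) = 52.489696
iter 1: u=1.111485  f(a)=+1.528e+00  f'(a)=-1.034e+00  a ← 52.489696 − (+1.528e+00/-1.034e+00) = 53.968422
iter 2: u=1.081030  f(a)=+6.697e-02  f'(a)=-9.448e-01  a ← 53.968422 − (+6.697e-02/-9.448e-01) = 54.039300
iter 3: u=1.079612  f(a)=+1.416e-04  f'(a)=-9.408e-01  a ← 54.039300 − (+1.416e-04/-9.408e-01) = 54.039451
iter 4: u=1.079609  f(a)=+6.362e-10  f'(a)=-9.408e-01  a ← 54.039451 − (+6.362e-10/-9.408e-01) = 54.039451
iter 5: u=1.079609  f(a)=+0.000e+00  f'(a)=-9.408e-01  a ← 54.039451 − (+0.000e+00/-9.408e-01) = 54.039451
converged: |Δa| < 1e-12 after 5 iterations
sag = a·(cosh(S/(2a)) − 1) = 54.039451·(cosh(1.079609) − 1) = 34.673274
T_max/T_min = cosh(S/(2a)) = 1.641629

a=54.039 sag=34.673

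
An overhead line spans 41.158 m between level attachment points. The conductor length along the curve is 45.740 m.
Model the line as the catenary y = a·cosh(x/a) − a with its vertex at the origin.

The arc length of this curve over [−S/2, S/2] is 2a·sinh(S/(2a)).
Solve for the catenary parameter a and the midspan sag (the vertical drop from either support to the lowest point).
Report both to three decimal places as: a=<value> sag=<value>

seed: a₀ = √(S³/(24(L−S))) = √(41.158³/(24·4.582)) = 25.179565
iter 1: u=0.817290  f(a)=+1.555e-01  f'(a)=-3.888e-01  a ← 25.179565 − (+1.555e-01/-3.888e-01) = 25.579435
iter 2: u=0.804513  f(a)=+3.781e-03  f'(a)=-3.701e-01  a ← 25.579435 − (+3.781e-03/-3.701e-01) = 25.589651
iter 3: u=0.804192  f(a)=+2.360e-06  f'(a)=-3.697e-01  a ← 25.589651 − (+2.360e-06/-3.697e-01) = 25.589658
iter 4: u=0.804192  f(a)=+9.166e-13  f'(a)=-3.697e-01  a ← 25.589658 − (+9.166e-13/-3.697e-01) = 25.589658
converged: |Δa| < 1e-12 after 4 iterations
sag = a·(cosh(S/(2a)) − 1) = 25.589658·(cosh(0.804192) − 1) = 8.730416
T_max/T_min = cosh(S/(2a)) = 1.341170

a=25.590 sag=8.730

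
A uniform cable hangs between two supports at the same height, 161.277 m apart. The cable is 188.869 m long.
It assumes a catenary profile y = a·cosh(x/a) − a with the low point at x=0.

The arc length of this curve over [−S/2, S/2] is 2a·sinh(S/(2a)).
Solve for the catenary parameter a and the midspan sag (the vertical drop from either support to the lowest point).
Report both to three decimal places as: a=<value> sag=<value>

a=81.557 sag=43.220

seed: a₀ = √(S³/(24(L−S))) = √(161.277³/(24·27.592)) = 79.590538
iter 1: u=1.013167  f(a)=+1.451e+00  f'(a)=-7.672e-01  a ← 79.590538 − (+1.451e+00/-7.672e-01) = 81.482243
iter 2: u=0.989645  f(a)=+5.335e-02  f'(a)=-7.117e-01  a ← 81.482243 − (+5.335e-02/-7.117e-01) = 81.557207
iter 3: u=0.988735  f(a)=+7.820e-05  f'(a)=-7.096e-01  a ← 81.557207 − (+7.820e-05/-7.096e-01) = 81.557317
iter 4: u=0.988734  f(a)=+1.686e-10  f'(a)=-7.096e-01  a ← 81.557317 − (+1.686e-10/-7.096e-01) = 81.557317
iter 5: u=0.988734  f(a)=-2.842e-14  f'(a)=-7.096e-01  a ← 81.557317 − (-2.842e-14/-7.096e-01) = 81.557317
converged: |Δa| < 1e-12 after 5 iterations
sag = a·(cosh(S/(2a)) − 1) = 81.557317·(cosh(0.988734) − 1) = 43.220368
T_max/T_min = cosh(S/(2a)) = 1.529939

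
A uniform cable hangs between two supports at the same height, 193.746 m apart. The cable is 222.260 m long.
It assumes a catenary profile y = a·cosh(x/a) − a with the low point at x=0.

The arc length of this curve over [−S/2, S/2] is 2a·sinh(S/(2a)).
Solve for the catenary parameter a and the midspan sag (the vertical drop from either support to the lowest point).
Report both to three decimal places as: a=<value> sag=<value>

a=105.292 sag=47.797

seed: a₀ = √(S³/(24(L−S))) = √(193.746³/(24·28.514)) = 103.089498
iter 1: u=0.939698  f(a)=+1.286e+00  f'(a)=-6.036e-01  a ← 103.089498 − (+1.286e+00/-6.036e-01) = 105.219596
iter 2: u=0.920675  f(a)=+4.093e-02  f'(a)=-5.657e-01  a ← 105.219596 − (+4.093e-02/-5.657e-01) = 105.291948
iter 3: u=0.920042  f(a)=+4.450e-05  f'(a)=-5.645e-01  a ← 105.291948 − (+4.450e-05/-5.645e-01) = 105.292027
iter 4: u=0.920041  f(a)=+5.275e-11  f'(a)=-5.645e-01  a ← 105.292027 − (+5.275e-11/-5.645e-01) = 105.292027
converged: |Δa| < 1e-12 after 4 iterations
sag = a·(cosh(S/(2a)) − 1) = 105.292027·(cosh(0.920041) − 1) = 47.797123
T_max/T_min = cosh(S/(2a)) = 1.453948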